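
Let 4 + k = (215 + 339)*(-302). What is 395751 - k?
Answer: 563063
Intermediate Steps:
k = -167312 (k = -4 + (215 + 339)*(-302) = -4 + 554*(-302) = -4 - 167308 = -167312)
395751 - k = 395751 - 1*(-167312) = 395751 + 167312 = 563063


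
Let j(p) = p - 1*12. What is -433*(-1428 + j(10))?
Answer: 619190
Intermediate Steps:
j(p) = -12 + p (j(p) = p - 12 = -12 + p)
-433*(-1428 + j(10)) = -433*(-1428 + (-12 + 10)) = -433*(-1428 - 2) = -433*(-1430) = 619190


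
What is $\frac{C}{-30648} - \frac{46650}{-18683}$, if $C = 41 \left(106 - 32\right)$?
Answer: $\frac{686522489}{286298292} \approx 2.3979$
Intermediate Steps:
$C = 3034$ ($C = 41 \cdot 74 = 3034$)
$\frac{C}{-30648} - \frac{46650}{-18683} = \frac{3034}{-30648} - \frac{46650}{-18683} = 3034 \left(- \frac{1}{30648}\right) - - \frac{46650}{18683} = - \frac{1517}{15324} + \frac{46650}{18683} = \frac{686522489}{286298292}$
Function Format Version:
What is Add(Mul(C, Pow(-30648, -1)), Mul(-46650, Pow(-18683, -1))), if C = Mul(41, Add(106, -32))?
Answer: Rational(686522489, 286298292) ≈ 2.3979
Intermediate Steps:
C = 3034 (C = Mul(41, 74) = 3034)
Add(Mul(C, Pow(-30648, -1)), Mul(-46650, Pow(-18683, -1))) = Add(Mul(3034, Pow(-30648, -1)), Mul(-46650, Pow(-18683, -1))) = Add(Mul(3034, Rational(-1, 30648)), Mul(-46650, Rational(-1, 18683))) = Add(Rational(-1517, 15324), Rational(46650, 18683)) = Rational(686522489, 286298292)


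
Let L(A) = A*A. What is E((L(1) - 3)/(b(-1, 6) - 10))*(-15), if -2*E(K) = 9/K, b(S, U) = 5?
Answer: 675/4 ≈ 168.75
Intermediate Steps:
L(A) = A**2
E(K) = -9/(2*K)
E((L(1) - 3)/(b(-1, 6) - 10))*(-15) = -9*(5 - 10)/(1**2 - 3)/2*(-15) = -9*(-5/(1 - 3))/2*(-15) = -9/(2*((-2*(-1/5))))*(-15) = -9/(2*2/5)*(-15) = -9/2*5/2*(-15) = -45/4*(-15) = 675/4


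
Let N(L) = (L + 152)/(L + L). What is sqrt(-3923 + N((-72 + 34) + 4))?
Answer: I*sqrt(4536994)/34 ≈ 62.648*I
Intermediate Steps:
N(L) = (152 + L)/(2*L) (N(L) = (152 + L)/((2*L)) = (152 + L)*(1/(2*L)) = (152 + L)/(2*L))
sqrt(-3923 + N((-72 + 34) + 4)) = sqrt(-3923 + (152 + ((-72 + 34) + 4))/(2*((-72 + 34) + 4))) = sqrt(-3923 + (152 + (-38 + 4))/(2*(-38 + 4))) = sqrt(-3923 + (1/2)*(152 - 34)/(-34)) = sqrt(-3923 + (1/2)*(-1/34)*118) = sqrt(-3923 - 59/34) = sqrt(-133441/34) = I*sqrt(4536994)/34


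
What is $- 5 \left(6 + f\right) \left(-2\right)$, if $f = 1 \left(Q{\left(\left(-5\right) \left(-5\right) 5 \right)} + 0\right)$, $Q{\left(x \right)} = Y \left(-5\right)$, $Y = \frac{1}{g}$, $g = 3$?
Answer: $\frac{130}{3} \approx 43.333$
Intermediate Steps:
$Y = \frac{1}{3} \approx 0.33333$
$Q{\left(x \right)} = - \frac{5}{3}$ ($Q{\left(x \right)} = \frac{1}{3} \left(-5\right) = - \frac{5}{3}$)
$f = - \frac{5}{3}$ ($f = 1 \left(- \frac{5}{3} + 0\right) = 1 \left(- \frac{5}{3}\right) = - \frac{5}{3} \approx -1.6667$)
$- 5 \left(6 + f\right) \left(-2\right) = - 5 \left(6 - \frac{5}{3}\right) \left(-2\right) = - 5 \cdot \frac{13}{3} \left(-2\right) = \left(-5\right) \left(- \frac{26}{3}\right) = \frac{130}{3}$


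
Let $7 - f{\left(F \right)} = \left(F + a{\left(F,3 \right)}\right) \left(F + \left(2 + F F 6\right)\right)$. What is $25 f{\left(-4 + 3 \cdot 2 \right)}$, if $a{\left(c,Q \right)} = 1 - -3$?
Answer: $-4025$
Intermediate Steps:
$a{\left(c,Q \right)} = 4$ ($a{\left(c,Q \right)} = 1 + 3 = 4$)
$f{\left(F \right)} = 7 - \left(4 + F\right) \left(2 + F + 6 F^{2}\right)$ ($f{\left(F \right)} = 7 - \left(F + 4\right) \left(F + \left(2 + F F 6\right)\right) = 7 - \left(4 + F\right) \left(F + \left(2 + F^{2} \cdot 6\right)\right) = 7 - \left(4 + F\right) \left(F + \left(2 + 6 F^{2}\right)\right) = 7 - \left(4 + F\right) \left(2 + F + 6 F^{2}\right)$)
$25 f{\left(-4 + 3 \cdot 2 \right)} = 25 \left(-1 - 25 \left(-4 + 3 \cdot 2\right)^{2} - 6 \left(-4 + 3 \cdot 2\right) - 6 \left(-4 + 3 \cdot 2\right)^{3}\right) = 25 \left(-1 - 25 \left(-4 + 6\right)^{2} - 6 \left(-4 + 6\right) - 6 \left(-4 + 6\right)^{3}\right) = 25 \left(-1 - 25 \cdot 2^{2} - 12 - 6 \cdot 2^{3}\right) = 25 \left(-1 - 100 - 12 - 48\right) = 25 \left(-161\right) = -4025$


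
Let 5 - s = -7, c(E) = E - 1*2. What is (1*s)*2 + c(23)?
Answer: 45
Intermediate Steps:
c(E) = -2 + E (c(E) = E - 2 = -2 + E)
s = 12 (s = 5 - 1*(-7) = 5 + 7 = 12)
(1*s)*2 + c(23) = (1*12)*2 + (-2 + 23) = 12*2 + 21 = 24 + 21 = 45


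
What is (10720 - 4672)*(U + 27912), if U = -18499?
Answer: 56929824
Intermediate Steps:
(10720 - 4672)*(U + 27912) = (10720 - 4672)*(-18499 + 27912) = 6048*9413 = 56929824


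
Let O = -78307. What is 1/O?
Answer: -1/78307 ≈ -1.2770e-5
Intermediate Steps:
1/O = 1/(-78307) = -1/78307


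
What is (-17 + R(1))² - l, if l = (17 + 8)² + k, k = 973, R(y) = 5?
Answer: -1454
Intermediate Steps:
l = 1598 (l = (17 + 8)² + 973 = 25² + 973 = 625 + 973 = 1598)
(-17 + R(1))² - l = (-17 + 5)² - 1*1598 = (-12)² - 1598 = 144 - 1598 = -1454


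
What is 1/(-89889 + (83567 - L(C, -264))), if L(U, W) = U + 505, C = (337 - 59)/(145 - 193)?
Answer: -24/163709 ≈ -0.00014660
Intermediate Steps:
C = -139/24 (C = 278/(-48) = 278*(-1/48) = -139/24 ≈ -5.7917)
L(U, W) = 505 + U
1/(-89889 + (83567 - L(C, -264))) = 1/(-89889 + (83567 - (505 - 139/24))) = 1/(-89889 + (83567 - 1*11981/24)) = 1/(-89889 + (83567 - 11981/24)) = 1/(-89889 + 1993627/24) = 1/(-163709/24) = -24/163709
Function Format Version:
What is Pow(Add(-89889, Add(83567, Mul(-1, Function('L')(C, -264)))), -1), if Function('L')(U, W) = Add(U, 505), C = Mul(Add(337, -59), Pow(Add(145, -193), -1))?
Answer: Rational(-24, 163709) ≈ -0.00014660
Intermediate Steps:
C = Rational(-139, 24) (C = Mul(278, Pow(-48, -1)) = Mul(278, Rational(-1, 48)) = Rational(-139, 24) ≈ -5.7917)
Function('L')(U, W) = Add(505, U)
Pow(Add(-89889, Add(83567, Mul(-1, Function('L')(C, -264)))), -1) = Pow(Add(-89889, Add(83567, Mul(-1, Add(505, Rational(-139, 24))))), -1) = Pow(Add(-89889, Add(83567, Mul(-1, Rational(11981, 24)))), -1) = Pow(Add(-89889, Add(83567, Rational(-11981, 24))), -1) = Pow(Add(-89889, Rational(1993627, 24)), -1) = Pow(Rational(-163709, 24), -1) = Rational(-24, 163709)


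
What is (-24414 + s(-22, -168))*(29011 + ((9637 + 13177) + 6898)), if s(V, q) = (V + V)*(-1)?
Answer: -1431079510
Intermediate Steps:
s(V, q) = -2*V (s(V, q) = (2*V)*(-1) = -2*V)
(-24414 + s(-22, -168))*(29011 + ((9637 + 13177) + 6898)) = (-24414 - 2*(-22))*(29011 + ((9637 + 13177) + 6898)) = (-24414 + 44)*(29011 + (22814 + 6898)) = -24370*(29011 + 29712) = -24370*58723 = -1431079510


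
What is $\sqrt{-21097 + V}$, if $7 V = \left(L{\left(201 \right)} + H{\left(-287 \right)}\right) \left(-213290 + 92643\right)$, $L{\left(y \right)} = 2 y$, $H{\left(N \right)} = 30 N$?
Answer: $\frac{\sqrt{6930860279}}{7} \approx 11893.0$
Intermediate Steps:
$V = \frac{990270576}{7}$ ($V = \frac{\left(2 \cdot 201 + 30 \left(-287\right)\right) \left(-213290 + 92643\right)}{7} = \frac{\left(402 - 8610\right) \left(-120647\right)}{7} = \frac{\left(-8208\right) \left(-120647\right)}{7} = \frac{1}{7} \cdot 990270576 = \frac{990270576}{7} \approx 1.4147 \cdot 10^{8}$)
$\sqrt{-21097 + V} = \sqrt{-21097 + \frac{990270576}{7}} = \sqrt{\frac{990122897}{7}} = \frac{\sqrt{6930860279}}{7}$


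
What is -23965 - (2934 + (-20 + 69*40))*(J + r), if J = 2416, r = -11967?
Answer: 54168409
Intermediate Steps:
-23965 - (2934 + (-20 + 69*40))*(J + r) = -23965 - (2934 + (-20 + 69*40))*(2416 - 11967) = -23965 - (2934 + (-20 + 2760))*(-9551) = -23965 - (2934 + 2740)*(-9551) = -23965 - 5674*(-9551) = -23965 - 1*(-54192374) = -23965 + 54192374 = 54168409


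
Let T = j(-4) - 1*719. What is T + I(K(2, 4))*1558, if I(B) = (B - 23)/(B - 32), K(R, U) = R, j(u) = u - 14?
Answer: 1768/5 ≈ 353.60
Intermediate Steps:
j(u) = -14 + u
T = -737 (T = (-14 - 4) - 1*719 = -18 - 719 = -737)
I(B) = (-23 + B)/(-32 + B)
T + I(K(2, 4))*1558 = -737 + ((-23 + 2)/(-32 + 2))*1558 = -737 + (-21/(-30))*1558 = -737 - 1/30*(-21)*1558 = -737 + (7/10)*1558 = -737 + 5453/5 = 1768/5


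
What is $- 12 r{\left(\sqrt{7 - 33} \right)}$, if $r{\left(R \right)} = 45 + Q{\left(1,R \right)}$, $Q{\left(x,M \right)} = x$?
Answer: $-552$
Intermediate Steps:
$r{\left(R \right)} = 46$ ($r{\left(R \right)} = 45 + 1 = 46$)
$- 12 r{\left(\sqrt{7 - 33} \right)} = \left(-12\right) 46 = -552$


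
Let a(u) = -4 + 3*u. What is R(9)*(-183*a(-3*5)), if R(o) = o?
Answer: 80703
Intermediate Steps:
R(9)*(-183*a(-3*5)) = 9*(-183*(-4 + 3*(-3*5))) = 9*(-183*(-4 + 3*(-15))) = 9*(-183*(-4 - 45)) = 9*(-183*(-49)) = 9*8967 = 80703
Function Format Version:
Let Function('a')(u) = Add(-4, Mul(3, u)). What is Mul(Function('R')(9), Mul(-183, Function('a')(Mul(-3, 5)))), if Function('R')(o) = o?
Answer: 80703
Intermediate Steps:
Mul(Function('R')(9), Mul(-183, Function('a')(Mul(-3, 5)))) = Mul(9, Mul(-183, Add(-4, Mul(3, Mul(-3, 5))))) = Mul(9, Mul(-183, Add(-4, Mul(3, -15)))) = Mul(9, Mul(-183, Add(-4, -45))) = Mul(9, Mul(-183, -49)) = Mul(9, 8967) = 80703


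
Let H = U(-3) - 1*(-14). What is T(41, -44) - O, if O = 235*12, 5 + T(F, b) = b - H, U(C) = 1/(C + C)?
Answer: -17297/6 ≈ -2882.8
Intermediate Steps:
U(C) = 1/(2*C)
H = 83/6 (H = (1/2)/(-3) - 1*(-14) = (1/2)*(-1/3) + 14 = -1/6 + 14 = 83/6 ≈ 13.833)
T(F, b) = -113/6 + b (T(F, b) = -5 + (b - 1*83/6) = -5 + (b - 83/6) = -5 + (-83/6 + b) = -113/6 + b)
O = 2820
T(41, -44) - O = (-113/6 - 44) - 1*2820 = -377/6 - 2820 = -17297/6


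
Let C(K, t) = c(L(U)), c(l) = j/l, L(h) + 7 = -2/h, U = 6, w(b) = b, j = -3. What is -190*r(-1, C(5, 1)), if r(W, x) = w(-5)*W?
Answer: -950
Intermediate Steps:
L(h) = -7 - 2/h
c(l) = -3/l
C(K, t) = 9/22 (C(K, t) = -3/(-7 - 2/6) = -3/(-7 - 2*⅙) = -3/(-7 - ⅓) = -3/(-22/3) = -3*(-3/22) = 9/22)
r(W, x) = -5*W
-190*r(-1, C(5, 1)) = -(-950)*(-1) = -190*5 = -950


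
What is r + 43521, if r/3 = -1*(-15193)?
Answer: 89100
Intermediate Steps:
r = 45579 (r = 3*(-1*(-15193)) = 3*15193 = 45579)
r + 43521 = 45579 + 43521 = 89100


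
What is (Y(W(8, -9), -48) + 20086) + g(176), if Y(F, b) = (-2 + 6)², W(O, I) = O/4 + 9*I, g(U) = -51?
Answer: 20051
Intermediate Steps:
W(O, I) = 9*I + O/4 (W(O, I) = O/4 + 9*I = 9*I + O/4)
Y(F, b) = 16 (Y(F, b) = 4² = 16)
(Y(W(8, -9), -48) + 20086) + g(176) = (16 + 20086) - 51 = 20102 - 51 = 20051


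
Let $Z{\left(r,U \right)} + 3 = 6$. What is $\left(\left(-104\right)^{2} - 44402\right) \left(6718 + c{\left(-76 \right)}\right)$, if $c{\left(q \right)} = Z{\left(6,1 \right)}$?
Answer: $-225731506$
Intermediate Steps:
$Z{\left(r,U \right)} = 3$ ($Z{\left(r,U \right)} = -3 + 6 = 3$)
$c{\left(q \right)} = 3$
$\left(\left(-104\right)^{2} - 44402\right) \left(6718 + c{\left(-76 \right)}\right) = \left(\left(-104\right)^{2} - 44402\right) \left(6718 + 3\right) = \left(10816 - 44402\right) 6721 = \left(-33586\right) 6721 = -225731506$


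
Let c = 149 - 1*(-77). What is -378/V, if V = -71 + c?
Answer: -378/155 ≈ -2.4387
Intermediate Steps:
c = 226 (c = 149 + 77 = 226)
V = 155 (V = -71 + 226 = 155)
-378/V = -378/155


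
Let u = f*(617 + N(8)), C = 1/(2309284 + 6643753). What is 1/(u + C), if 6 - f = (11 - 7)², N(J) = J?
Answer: -8953037/55956481249 ≈ -0.00016000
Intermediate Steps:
C = 1/8953037 ≈ 1.1169e-7
f = -10 (f = 6 - (11 - 7)² = 6 - 1*4² = 6 - 1*16 = 6 - 16 = -10)
u = -6250 (u = -10*(617 + 8) = -10*625 = -6250)
1/(u + C) = 1/(-6250 + 1/8953037) = 1/(-55956481249/8953037) = -8953037/55956481249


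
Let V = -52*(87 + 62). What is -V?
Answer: 7748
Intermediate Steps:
V = -7748 (V = -52*149 = -7748)
-V = -1*(-7748) = 7748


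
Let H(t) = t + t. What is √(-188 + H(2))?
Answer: 2*I*√46 ≈ 13.565*I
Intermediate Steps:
H(t) = 2*t
√(-188 + H(2)) = √(-188 + 2*2) = √(-188 + 4) = √(-184) = 2*I*√46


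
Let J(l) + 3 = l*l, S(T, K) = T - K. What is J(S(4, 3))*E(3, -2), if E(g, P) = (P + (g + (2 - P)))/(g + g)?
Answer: -5/3 ≈ -1.6667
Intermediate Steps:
E(g, P) = (2 + g)/(2*g) (E(g, P) = (P + (2 + g - P))/((2*g)) = (2 + g)*(1/(2*g)) = (2 + g)/(2*g))
J(l) = -3 + l² (J(l) = -3 + l*l = -3 + l²)
J(S(4, 3))*E(3, -2) = (-3 + (4 - 1*3)²)*((½)*(2 + 3)/3) = (-3 + (4 - 3)²)*((½)*(⅓)*5) = (-3 + 1²)*(⅚) = (-3 + 1)*(⅚) = -2*⅚ = -5/3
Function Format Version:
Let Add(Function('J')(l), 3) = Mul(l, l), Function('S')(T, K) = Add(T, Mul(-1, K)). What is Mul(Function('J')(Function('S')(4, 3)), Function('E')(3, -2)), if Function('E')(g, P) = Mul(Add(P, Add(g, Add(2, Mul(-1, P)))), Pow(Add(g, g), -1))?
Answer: Rational(-5, 3) ≈ -1.6667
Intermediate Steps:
Function('E')(g, P) = Mul(Rational(1, 2), Pow(g, -1), Add(2, g)) (Function('E')(g, P) = Mul(Add(P, Add(2, g, Mul(-1, P))), Pow(Mul(2, g), -1)) = Mul(Add(2, g), Mul(Rational(1, 2), Pow(g, -1))) = Mul(Rational(1, 2), Pow(g, -1), Add(2, g)))
Function('J')(l) = Add(-3, Pow(l, 2)) (Function('J')(l) = Add(-3, Mul(l, l)) = Add(-3, Pow(l, 2)))
Mul(Function('J')(Function('S')(4, 3)), Function('E')(3, -2)) = Mul(Add(-3, Pow(Add(4, Mul(-1, 3)), 2)), Mul(Rational(1, 2), Pow(3, -1), Add(2, 3))) = Mul(Add(-3, Pow(Add(4, -3), 2)), Mul(Rational(1, 2), Rational(1, 3), 5)) = Mul(Add(-3, Pow(1, 2)), Rational(5, 6)) = Mul(Add(-3, 1), Rational(5, 6)) = Mul(-2, Rational(5, 6)) = Rational(-5, 3)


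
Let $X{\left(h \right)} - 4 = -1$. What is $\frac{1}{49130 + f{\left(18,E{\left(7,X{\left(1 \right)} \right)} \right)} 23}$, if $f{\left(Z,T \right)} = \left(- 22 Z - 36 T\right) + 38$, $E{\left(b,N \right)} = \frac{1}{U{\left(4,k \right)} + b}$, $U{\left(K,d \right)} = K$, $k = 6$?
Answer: $\frac{11}{449028} \approx 2.4497 \cdot 10^{-5}$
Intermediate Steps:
$X{\left(h \right)} = 3$ ($X{\left(h \right)} = 4 - 1 = 3$)
$E{\left(b,N \right)} = \frac{1}{4 + b}$
$f{\left(Z,T \right)} = 38 - 36 T - 22 Z$ ($f{\left(Z,T \right)} = \left(- 36 T - 22 Z\right) + 38 = 38 - 36 T - 22 Z$)
$\frac{1}{49130 + f{\left(18,E{\left(7,X{\left(1 \right)} \right)} \right)} 23} = \frac{1}{49130 + \left(38 - \frac{36}{4 + 7} - 396\right) 23} = \frac{1}{49130 + \left(38 - \frac{36}{11} - 396\right) 23} = \frac{1}{49130 - \frac{91402}{11}} = \frac{1}{\frac{449028}{11}} = \frac{11}{449028}$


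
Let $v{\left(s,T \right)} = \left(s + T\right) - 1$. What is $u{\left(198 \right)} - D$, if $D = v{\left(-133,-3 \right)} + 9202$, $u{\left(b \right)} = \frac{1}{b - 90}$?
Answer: $- \frac{979019}{108} \approx -9065.0$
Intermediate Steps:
$v{\left(s,T \right)} = -1 + T + s$ ($v{\left(s,T \right)} = \left(T + s\right) - 1 = -1 + T + s$)
$u{\left(b \right)} = \frac{1}{-90 + b}$
$D = 9065$ ($D = \left(-1 - 3 - 133\right) + 9202 = -137 + 9202 = 9065$)
$u{\left(198 \right)} - D = \frac{1}{-90 + 198} - 9065 = \frac{1}{108} - 9065 = - \frac{979019}{108}$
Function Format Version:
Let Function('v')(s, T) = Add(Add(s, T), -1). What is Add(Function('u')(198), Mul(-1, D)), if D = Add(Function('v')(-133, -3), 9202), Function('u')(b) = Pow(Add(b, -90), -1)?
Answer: Rational(-979019, 108) ≈ -9065.0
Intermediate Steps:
Function('v')(s, T) = Add(-1, T, s) (Function('v')(s, T) = Add(Add(T, s), -1) = Add(-1, T, s))
Function('u')(b) = Pow(Add(-90, b), -1)
D = 9065 (D = Add(Add(-1, -3, -133), 9202) = Add(-137, 9202) = 9065)
Add(Function('u')(198), Mul(-1, D)) = Add(Pow(Add(-90, 198), -1), Mul(-1, 9065)) = Add(Pow(108, -1), -9065) = Add(Rational(1, 108), -9065) = Rational(-979019, 108)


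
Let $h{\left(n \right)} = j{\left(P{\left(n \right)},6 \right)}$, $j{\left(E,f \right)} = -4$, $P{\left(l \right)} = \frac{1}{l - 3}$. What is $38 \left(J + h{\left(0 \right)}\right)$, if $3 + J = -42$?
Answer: $-1862$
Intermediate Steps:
$J = -45$ ($J = -3 - 42 = -45$)
$P{\left(l \right)} = \frac{1}{-3 + l}$
$h{\left(n \right)} = -4$
$38 \left(J + h{\left(0 \right)}\right) = 38 \left(-45 - 4\right) = 38 \left(-49\right) = -1862$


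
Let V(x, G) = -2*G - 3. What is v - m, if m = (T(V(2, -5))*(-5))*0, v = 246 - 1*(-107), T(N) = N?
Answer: 353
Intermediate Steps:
V(x, G) = -3 - 2*G
v = 353 (v = 246 + 107 = 353)
m = 0 (m = ((-3 - 2*(-5))*(-5))*0 = ((-3 + 10)*(-5))*0 = (7*(-5))*0 = -35*0 = 0)
v - m = 353 - 1*0 = 353 + 0 = 353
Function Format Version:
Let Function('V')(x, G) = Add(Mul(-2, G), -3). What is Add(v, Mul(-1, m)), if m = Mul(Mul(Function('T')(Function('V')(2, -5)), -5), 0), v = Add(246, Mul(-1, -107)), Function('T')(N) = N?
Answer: 353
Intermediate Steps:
Function('V')(x, G) = Add(-3, Mul(-2, G))
v = 353 (v = Add(246, 107) = 353)
m = 0 (m = Mul(Mul(Add(-3, Mul(-2, -5)), -5), 0) = Mul(Mul(Add(-3, 10), -5), 0) = Mul(Mul(7, -5), 0) = Mul(-35, 0) = 0)
Add(v, Mul(-1, m)) = Add(353, Mul(-1, 0)) = Add(353, 0) = 353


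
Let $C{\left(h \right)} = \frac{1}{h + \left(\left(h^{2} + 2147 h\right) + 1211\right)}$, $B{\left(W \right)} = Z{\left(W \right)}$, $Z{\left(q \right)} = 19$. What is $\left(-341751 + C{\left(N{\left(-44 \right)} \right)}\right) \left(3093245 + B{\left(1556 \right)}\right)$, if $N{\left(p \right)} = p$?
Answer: $- \frac{32194774318646208}{30455} \approx -1.0571 \cdot 10^{12}$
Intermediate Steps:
$B{\left(W \right)} = 19$
$C{\left(h \right)} = \frac{1}{1211 + h^{2} + 2148 h}$ ($C{\left(h \right)} = \frac{1}{h + \left(1211 + h^{2} + 2147 h\right)} = \frac{1}{1211 + h^{2} + 2148 h}$)
$\left(-341751 + C{\left(N{\left(-44 \right)} \right)}\right) \left(3093245 + B{\left(1556 \right)}\right) = \left(-341751 + \frac{1}{1211 + \left(-44\right)^{2} + 2148 \left(-44\right)}\right) \left(3093245 + 19\right) = \left(-341751 + \frac{1}{1211 + 1936 - 94512}\right) 3093264 = \left(-341751 + \frac{1}{-91365}\right) 3093264 = \left(-341751 - \frac{1}{91365}\right) 3093264 = \left(- \frac{31224080116}{91365}\right) 3093264 = - \frac{32194774318646208}{30455}$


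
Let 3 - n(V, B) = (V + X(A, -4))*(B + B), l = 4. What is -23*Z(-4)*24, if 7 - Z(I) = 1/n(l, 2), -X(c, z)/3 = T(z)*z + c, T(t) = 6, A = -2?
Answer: -1256352/325 ≈ -3865.7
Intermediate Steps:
X(c, z) = -18*z - 3*c (X(c, z) = -3*(6*z + c) = -3*(c + 6*z) = -18*z - 3*c)
n(V, B) = 3 - 2*B*(78 + V) (n(V, B) = 3 - (V + (-18*(-4) - 3*(-2)))*(B + B) = 3 - (V + (72 + 6))*2*B = 3 - (V + 78)*2*B = 3 - (78 + V)*2*B = 3 - 2*B*(78 + V))
Z(I) = 2276/325 (Z(I) = 7 - 1/(3 - 156*2 - 2*2*4) = 7 - 1/(3 - 312 - 16) = 7 - 1/(-325) = 7 - 1*(-1/325) = 7 + 1/325 = 2276/325)
-23*Z(-4)*24 = -23*2276/325*24 = -52348/325*24 = -1256352/325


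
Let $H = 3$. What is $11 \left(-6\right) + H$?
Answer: $-63$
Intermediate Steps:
$11 \left(-6\right) + H = 11 \left(-6\right) + 3 = -66 + 3 = -63$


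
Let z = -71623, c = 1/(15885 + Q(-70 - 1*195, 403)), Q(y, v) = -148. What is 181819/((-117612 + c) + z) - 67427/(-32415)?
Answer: 108048439416593/96531584553510 ≈ 1.1193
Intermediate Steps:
c = 1/15737 (c = 1/(15885 - 148) = 1/15737 ≈ 6.3544e-5)
181819/((-117612 + c) + z) - 67427/(-32415) = 181819/((-117612 + 1/15737) - 71623) - 67427/(-32415) = 181819/(-1850860043/15737 - 71623) - 67427*(-1/32415) = 181819/(-2977991194/15737) + 67427/32415 = 181819*(-15737/2977991194) + 67427/32415 = -2861285603/2977991194 + 67427/32415 = 108048439416593/96531584553510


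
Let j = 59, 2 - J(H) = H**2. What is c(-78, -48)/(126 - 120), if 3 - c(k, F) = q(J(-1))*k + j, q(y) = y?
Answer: 11/3 ≈ 3.6667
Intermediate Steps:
J(H) = 2 - H**2
c(k, F) = -56 - k (c(k, F) = 3 - ((2 - 1*(-1)**2)*k + 59) = 3 - ((2 - 1*1)*k + 59) = 3 - ((2 - 1)*k + 59) = 3 - (1*k + 59) = 3 - (k + 59) = 3 - (59 + k) = 3 + (-59 - k) = -56 - k)
c(-78, -48)/(126 - 120) = (-56 - 1*(-78))/(126 - 120) = (-56 + 78)/6 = 22*(1/6) = 11/3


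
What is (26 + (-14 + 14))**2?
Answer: 676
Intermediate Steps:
(26 + (-14 + 14))**2 = (26 + 0)**2 = 26**2 = 676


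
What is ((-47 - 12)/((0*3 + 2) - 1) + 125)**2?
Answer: 4356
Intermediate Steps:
((-47 - 12)/((0*3 + 2) - 1) + 125)**2 = (-59/((0 + 2) - 1) + 125)**2 = (-59/(2 - 1) + 125)**2 = (-59/1 + 125)**2 = (-59*1 + 125)**2 = (-59 + 125)**2 = 66**2 = 4356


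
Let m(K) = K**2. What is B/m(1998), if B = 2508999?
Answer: 836333/1330668 ≈ 0.62851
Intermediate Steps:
B/m(1998) = 2508999/(1998**2) = 2508999/3992004 = 2508999*(1/3992004) = 836333/1330668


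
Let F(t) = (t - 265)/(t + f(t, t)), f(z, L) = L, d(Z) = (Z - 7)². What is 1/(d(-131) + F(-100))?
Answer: 40/761833 ≈ 5.2505e-5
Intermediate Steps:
d(Z) = (-7 + Z)²
F(t) = (-265 + t)/(2*t) (F(t) = (t - 265)/(t + t) = (-265 + t)/((2*t)) = (-265 + t)*(1/(2*t)) = (-265 + t)/(2*t))
1/(d(-131) + F(-100)) = 1/((-7 - 131)² + (½)*(-265 - 100)/(-100)) = 1/((-138)² + (½)*(-1/100)*(-365)) = 1/(19044 + 73/40) = 1/(761833/40) = 40/761833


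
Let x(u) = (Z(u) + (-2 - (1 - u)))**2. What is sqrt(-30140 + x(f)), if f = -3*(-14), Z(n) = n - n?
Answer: I*sqrt(28619) ≈ 169.17*I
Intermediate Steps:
Z(n) = 0
f = 42
x(u) = (-3 + u)**2 (x(u) = (0 + (-2 - (1 - u)))**2 = (0 + (-2 + (-1 + u)))**2 = (0 + (-3 + u))**2 = (-3 + u)**2)
sqrt(-30140 + x(f)) = sqrt(-30140 + (-3 + 42)**2) = sqrt(-30140 + 39**2) = sqrt(-30140 + 1521) = sqrt(-28619) = I*sqrt(28619)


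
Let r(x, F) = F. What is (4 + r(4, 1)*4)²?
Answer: 64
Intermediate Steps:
(4 + r(4, 1)*4)² = (4 + 1*4)² = (4 + 4)² = 8² = 64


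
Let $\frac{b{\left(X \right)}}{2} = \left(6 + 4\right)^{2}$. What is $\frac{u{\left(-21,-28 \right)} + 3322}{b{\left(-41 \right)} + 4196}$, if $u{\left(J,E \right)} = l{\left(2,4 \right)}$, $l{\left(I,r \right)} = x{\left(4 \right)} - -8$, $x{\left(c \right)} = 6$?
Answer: $\frac{834}{1099} \approx 0.75887$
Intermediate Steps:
$l{\left(I,r \right)} = 14$ ($l{\left(I,r \right)} = 6 - -8 = 6 + 8 = 14$)
$u{\left(J,E \right)} = 14$
$b{\left(X \right)} = 200$ ($b{\left(X \right)} = 2 \left(6 + 4\right)^{2} = 2 \cdot 10^{2} = 2 \cdot 100 = 200$)
$\frac{u{\left(-21,-28 \right)} + 3322}{b{\left(-41 \right)} + 4196} = \frac{14 + 3322}{200 + 4196} = \frac{3336}{4396} = 3336 \cdot \frac{1}{4396} = \frac{834}{1099}$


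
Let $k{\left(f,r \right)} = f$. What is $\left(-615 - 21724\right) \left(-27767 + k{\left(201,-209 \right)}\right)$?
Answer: $615796874$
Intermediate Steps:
$\left(-615 - 21724\right) \left(-27767 + k{\left(201,-209 \right)}\right) = \left(-615 - 21724\right) \left(-27767 + 201\right) = \left(-22339\right) \left(-27566\right) = 615796874$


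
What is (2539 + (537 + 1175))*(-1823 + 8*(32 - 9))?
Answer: -6967389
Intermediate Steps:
(2539 + (537 + 1175))*(-1823 + 8*(32 - 9)) = (2539 + 1712)*(-1823 + 8*23) = 4251*(-1823 + 184) = 4251*(-1639) = -6967389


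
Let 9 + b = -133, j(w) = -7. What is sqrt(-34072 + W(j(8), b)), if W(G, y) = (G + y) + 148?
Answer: I*sqrt(34073) ≈ 184.59*I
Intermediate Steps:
b = -142 (b = -9 - 133 = -142)
W(G, y) = 148 + G + y
sqrt(-34072 + W(j(8), b)) = sqrt(-34072 + (148 - 7 - 142)) = sqrt(-34072 - 1) = sqrt(-34073) = I*sqrt(34073)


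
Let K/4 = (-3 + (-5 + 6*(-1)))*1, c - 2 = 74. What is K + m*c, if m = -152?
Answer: -11608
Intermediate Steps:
c = 76 (c = 2 + 74 = 76)
K = -56 (K = 4*((-3 + (-5 + 6*(-1)))*1) = 4*((-3 + (-5 - 6))*1) = 4*((-3 - 11)*1) = 4*(-14*1) = 4*(-14) = -56)
K + m*c = -56 - 152*76 = -56 - 11552 = -11608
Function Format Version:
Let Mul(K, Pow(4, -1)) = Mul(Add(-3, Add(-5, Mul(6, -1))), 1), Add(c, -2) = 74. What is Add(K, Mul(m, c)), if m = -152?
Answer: -11608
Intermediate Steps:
c = 76 (c = Add(2, 74) = 76)
K = -56 (K = Mul(4, Mul(Add(-3, Add(-5, Mul(6, -1))), 1)) = Mul(4, Mul(Add(-3, Add(-5, -6)), 1)) = Mul(4, Mul(Add(-3, -11), 1)) = Mul(4, Mul(-14, 1)) = Mul(4, -14) = -56)
Add(K, Mul(m, c)) = Add(-56, Mul(-152, 76)) = Add(-56, -11552) = -11608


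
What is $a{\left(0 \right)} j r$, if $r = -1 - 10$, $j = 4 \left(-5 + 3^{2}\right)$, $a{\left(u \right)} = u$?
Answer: $0$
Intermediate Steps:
$j = 16$ ($j = 4 \left(-5 + 9\right) = 4 \cdot 4 = 16$)
$r = -11$ ($r = -1 - 10 = -11$)
$a{\left(0 \right)} j r = 0 \cdot 16 \left(-11\right) = 0 \left(-11\right) = 0$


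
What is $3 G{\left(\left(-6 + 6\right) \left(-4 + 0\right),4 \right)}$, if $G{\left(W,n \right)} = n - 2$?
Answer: $6$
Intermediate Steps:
$G{\left(W,n \right)} = -2 + n$
$3 G{\left(\left(-6 + 6\right) \left(-4 + 0\right),4 \right)} = 3 \left(-2 + 4\right) = 3 \cdot 2 = 6$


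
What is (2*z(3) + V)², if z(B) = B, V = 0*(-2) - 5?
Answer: 1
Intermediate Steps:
V = -5 (V = 0 - 5 = -5)
(2*z(3) + V)² = (2*3 - 5)² = (6 - 5)² = 1² = 1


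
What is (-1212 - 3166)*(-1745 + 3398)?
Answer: -7236834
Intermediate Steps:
(-1212 - 3166)*(-1745 + 3398) = -4378*1653 = -7236834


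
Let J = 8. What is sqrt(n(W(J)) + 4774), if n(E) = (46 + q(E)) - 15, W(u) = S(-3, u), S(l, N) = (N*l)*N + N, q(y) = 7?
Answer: 2*sqrt(1203) ≈ 69.369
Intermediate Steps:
S(l, N) = N + l*N**2 (S(l, N) = l*N**2 + N = N + l*N**2)
W(u) = u*(1 - 3*u) (W(u) = u*(1 + u*(-3)) = u*(1 - 3*u))
n(E) = 38 (n(E) = (46 + 7) - 15 = 53 - 15 = 38)
sqrt(n(W(J)) + 4774) = sqrt(38 + 4774) = sqrt(4812) = 2*sqrt(1203)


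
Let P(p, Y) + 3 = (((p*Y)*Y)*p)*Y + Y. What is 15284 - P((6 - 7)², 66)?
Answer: -272275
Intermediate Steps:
P(p, Y) = -3 + Y + Y³*p² (P(p, Y) = -3 + ((((p*Y)*Y)*p)*Y + Y) = -3 + ((((Y*p)*Y)*p)*Y + Y) = -3 + (((p*Y²)*p)*Y + Y) = -3 + ((Y²*p²)*Y + Y) = -3 + (Y³*p² + Y) = -3 + (Y + Y³*p²) = -3 + Y + Y³*p²)
15284 - P((6 - 7)², 66) = 15284 - (-3 + 66 + 66³*((6 - 7)²)²) = 15284 - (-3 + 66 + 287496*((-1)²)²) = 15284 - (-3 + 66 + 287496*1²) = 15284 - (-3 + 66 + 287496*1) = 15284 - (-3 + 66 + 287496) = 15284 - 1*287559 = 15284 - 287559 = -272275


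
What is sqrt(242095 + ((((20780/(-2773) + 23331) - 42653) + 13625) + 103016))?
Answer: sqrt(2609876173066)/2773 ≈ 582.59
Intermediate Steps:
sqrt(242095 + ((((20780/(-2773) + 23331) - 42653) + 13625) + 103016)) = sqrt(242095 + ((((20780*(-1/2773) + 23331) - 42653) + 13625) + 103016)) = sqrt(242095 + ((((-20780/2773 + 23331) - 42653) + 13625) + 103016)) = sqrt(242095 + (((64676083/2773 - 42653) + 13625) + 103016)) = sqrt(242095 + ((-53600686/2773 + 13625) + 103016)) = sqrt(242095 + (-15818561/2773 + 103016)) = sqrt(242095 + 269844807/2773) = sqrt(941174242/2773) = sqrt(2609876173066)/2773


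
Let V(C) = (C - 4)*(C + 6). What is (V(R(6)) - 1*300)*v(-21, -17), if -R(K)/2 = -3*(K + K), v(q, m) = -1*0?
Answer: 0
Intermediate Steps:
v(q, m) = 0
R(K) = 12*K (R(K) = -(-6)*(K + K) = -(-6)*2*K = -(-12)*K = 12*K)
V(C) = (-4 + C)*(6 + C)
(V(R(6)) - 1*300)*v(-21, -17) = ((-24 + (12*6)**2 + 2*(12*6)) - 1*300)*0 = ((-24 + 72**2 + 2*72) - 300)*0 = ((-24 + 5184 + 144) - 300)*0 = (5304 - 300)*0 = 5004*0 = 0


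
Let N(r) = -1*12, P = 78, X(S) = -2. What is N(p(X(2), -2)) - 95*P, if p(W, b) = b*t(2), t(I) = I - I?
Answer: -7422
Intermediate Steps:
t(I) = 0
p(W, b) = 0 (p(W, b) = b*0 = 0)
N(r) = -12
N(p(X(2), -2)) - 95*P = -12 - 95*78 = -12 - 7410 = -7422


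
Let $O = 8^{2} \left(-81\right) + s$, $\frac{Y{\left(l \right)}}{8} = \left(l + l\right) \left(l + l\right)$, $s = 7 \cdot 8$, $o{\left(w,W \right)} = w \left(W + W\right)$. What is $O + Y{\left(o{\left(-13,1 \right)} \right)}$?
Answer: $16504$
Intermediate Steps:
$o{\left(w,W \right)} = 2 W w$ ($o{\left(w,W \right)} = w 2 W = 2 W w$)
$s = 56$
$Y{\left(l \right)} = 32 l^{2}$ ($Y{\left(l \right)} = 8 \left(l + l\right) \left(l + l\right) = 8 \cdot 2 l 2 l = 8 \cdot 4 l^{2} = 32 l^{2}$)
$O = -5128$ ($O = 8^{2} \left(-81\right) + 56 = 64 \left(-81\right) + 56 = -5184 + 56 = -5128$)
$O + Y{\left(o{\left(-13,1 \right)} \right)} = -5128 + 32 \left(2 \cdot 1 \left(-13\right)\right)^{2} = -5128 + 32 \left(-26\right)^{2} = -5128 + 32 \cdot 676 = -5128 + 21632 = 16504$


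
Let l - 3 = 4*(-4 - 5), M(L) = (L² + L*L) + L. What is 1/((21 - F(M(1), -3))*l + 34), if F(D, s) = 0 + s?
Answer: -1/758 ≈ -0.0013193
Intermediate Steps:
M(L) = L + 2*L² (M(L) = (L² + L²) + L = 2*L² + L = L + 2*L²)
F(D, s) = s
l = -33 (l = 3 + 4*(-4 - 5) = 3 + 4*(-9) = 3 - 36 = -33)
1/((21 - F(M(1), -3))*l + 34) = 1/((21 - 1*(-3))*(-33) + 34) = 1/((21 + 3)*(-33) + 34) = 1/(24*(-33) + 34) = 1/(-792 + 34) = 1/(-758) = -1/758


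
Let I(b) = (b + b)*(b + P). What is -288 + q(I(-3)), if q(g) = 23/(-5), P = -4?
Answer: -1463/5 ≈ -292.60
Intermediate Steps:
I(b) = 2*b*(-4 + b) (I(b) = (b + b)*(b - 4) = (2*b)*(-4 + b) = 2*b*(-4 + b))
q(g) = -23/5 (q(g) = 23*(-1/5) = -23/5)
-288 + q(I(-3)) = -288 - 23/5 = -1463/5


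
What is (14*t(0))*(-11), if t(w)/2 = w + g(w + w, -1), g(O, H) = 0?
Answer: 0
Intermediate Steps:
t(w) = 2*w (t(w) = 2*(w + 0) = 2*w)
(14*t(0))*(-11) = (14*(2*0))*(-11) = (14*0)*(-11) = 0*(-11) = 0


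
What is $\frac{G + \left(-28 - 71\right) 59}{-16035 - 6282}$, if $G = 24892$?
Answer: $- \frac{19051}{22317} \approx -0.85365$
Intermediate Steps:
$\frac{G + \left(-28 - 71\right) 59}{-16035 - 6282} = \frac{24892 + \left(-28 - 71\right) 59}{-16035 - 6282} = \frac{24892 - 5841}{-22317} = \left(24892 - 5841\right) \left(- \frac{1}{22317}\right) = 19051 \left(- \frac{1}{22317}\right) = - \frac{19051}{22317}$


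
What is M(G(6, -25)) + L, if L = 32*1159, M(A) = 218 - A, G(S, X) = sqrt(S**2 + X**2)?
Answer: 37306 - sqrt(661) ≈ 37280.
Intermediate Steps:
L = 37088
M(G(6, -25)) + L = (218 - sqrt(6**2 + (-25)**2)) + 37088 = (218 - sqrt(36 + 625)) + 37088 = (218 - sqrt(661)) + 37088 = 37306 - sqrt(661)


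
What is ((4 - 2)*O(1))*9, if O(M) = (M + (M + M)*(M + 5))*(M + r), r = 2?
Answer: 702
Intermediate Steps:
O(M) = (2 + M)*(M + 2*M*(5 + M)) (O(M) = (M + (M + M)*(M + 5))*(M + 2) = (M + (2*M)*(5 + M))*(2 + M) = (M + 2*M*(5 + M))*(2 + M) = (2 + M)*(M + 2*M*(5 + M)))
((4 - 2)*O(1))*9 = ((4 - 2)*(1*(22 + 2*1² + 15*1)))*9 = (2*(1*(22 + 2*1 + 15)))*9 = (2*(1*(22 + 2 + 15)))*9 = (2*(1*39))*9 = (2*39)*9 = 78*9 = 702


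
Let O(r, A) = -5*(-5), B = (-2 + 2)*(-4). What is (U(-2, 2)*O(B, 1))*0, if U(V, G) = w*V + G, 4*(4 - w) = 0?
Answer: 0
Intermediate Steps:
w = 4 (w = 4 - ¼*0 = 4 + 0 = 4)
U(V, G) = G + 4*V (U(V, G) = 4*V + G = G + 4*V)
B = 0 (B = 0*(-4) = 0)
O(r, A) = 25
(U(-2, 2)*O(B, 1))*0 = ((2 + 4*(-2))*25)*0 = ((2 - 8)*25)*0 = -6*25*0 = -150*0 = 0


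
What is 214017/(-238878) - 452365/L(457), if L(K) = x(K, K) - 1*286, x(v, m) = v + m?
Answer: -18032408191/25002564 ≈ -721.22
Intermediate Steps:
x(v, m) = m + v
L(K) = -286 + 2*K (L(K) = (K + K) - 1*286 = 2*K - 286 = -286 + 2*K)
214017/(-238878) - 452365/L(457) = 214017/(-238878) - 452365/(-286 + 2*457) = 214017*(-1/238878) - 452365/(-286 + 914) = -71339/79626 - 452365/628 = -18032408191/25002564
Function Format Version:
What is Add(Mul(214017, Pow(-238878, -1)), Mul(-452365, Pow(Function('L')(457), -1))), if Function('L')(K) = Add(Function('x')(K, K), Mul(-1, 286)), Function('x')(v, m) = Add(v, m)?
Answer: Rational(-18032408191, 25002564) ≈ -721.22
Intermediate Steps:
Function('x')(v, m) = Add(m, v)
Function('L')(K) = Add(-286, Mul(2, K)) (Function('L')(K) = Add(Add(K, K), Mul(-1, 286)) = Add(Mul(2, K), -286) = Add(-286, Mul(2, K)))
Add(Mul(214017, Pow(-238878, -1)), Mul(-452365, Pow(Function('L')(457), -1))) = Add(Mul(214017, Pow(-238878, -1)), Mul(-452365, Pow(Add(-286, Mul(2, 457)), -1))) = Add(Mul(214017, Rational(-1, 238878)), Mul(-452365, Pow(Add(-286, 914), -1))) = Add(Rational(-71339, 79626), Mul(-452365, Pow(628, -1))) = Add(Rational(-71339, 79626), Mul(-452365, Rational(1, 628))) = Add(Rational(-71339, 79626), Rational(-452365, 628)) = Rational(-18032408191, 25002564)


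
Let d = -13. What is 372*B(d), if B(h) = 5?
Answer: 1860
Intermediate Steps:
372*B(d) = 372*5 = 1860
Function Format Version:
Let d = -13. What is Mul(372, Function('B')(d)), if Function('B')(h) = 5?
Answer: 1860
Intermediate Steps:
Mul(372, Function('B')(d)) = Mul(372, 5) = 1860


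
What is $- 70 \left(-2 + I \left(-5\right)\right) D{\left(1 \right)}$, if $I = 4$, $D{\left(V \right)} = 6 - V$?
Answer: $7700$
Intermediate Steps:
$- 70 \left(-2 + I \left(-5\right)\right) D{\left(1 \right)} = - 70 \left(-2 + 4 \left(-5\right)\right) \left(6 - 1\right) = - 70 \left(-2 - 20\right) \left(6 - 1\right) = \left(-70\right) \left(-22\right) 5 = 1540 \cdot 5 = 7700$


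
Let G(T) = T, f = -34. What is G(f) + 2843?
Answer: 2809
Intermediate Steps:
G(f) + 2843 = -34 + 2843 = 2809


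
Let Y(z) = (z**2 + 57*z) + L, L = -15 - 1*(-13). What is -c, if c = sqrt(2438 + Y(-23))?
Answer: -sqrt(1654) ≈ -40.669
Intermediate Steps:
L = -2 (L = -15 + 13 = -2)
Y(z) = -2 + z**2 + 57*z (Y(z) = (z**2 + 57*z) - 2 = -2 + z**2 + 57*z)
c = sqrt(1654) (c = sqrt(2438 + (-2 + (-23)**2 + 57*(-23))) = sqrt(2438 + (-2 + 529 - 1311)) = sqrt(2438 - 784) = sqrt(1654) ≈ 40.669)
-c = -sqrt(1654)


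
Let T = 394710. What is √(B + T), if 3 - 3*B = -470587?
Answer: 8*√77565/3 ≈ 742.68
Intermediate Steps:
B = 470590/3 (B = 1 - ⅓*(-470587) = 1 + 470587/3 = 470590/3 ≈ 1.5686e+5)
√(B + T) = √(470590/3 + 394710) = √(1654720/3) = 8*√77565/3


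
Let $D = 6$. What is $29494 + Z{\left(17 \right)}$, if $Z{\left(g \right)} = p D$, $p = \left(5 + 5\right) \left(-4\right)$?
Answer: $29254$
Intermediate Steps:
$p = -40$ ($p = 10 \left(-4\right) = -40$)
$Z{\left(g \right)} = -240$ ($Z{\left(g \right)} = \left(-40\right) 6 = -240$)
$29494 + Z{\left(17 \right)} = 29494 - 240 = 29254$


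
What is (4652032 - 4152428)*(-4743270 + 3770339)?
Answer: -486080219324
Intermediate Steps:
(4652032 - 4152428)*(-4743270 + 3770339) = 499604*(-972931) = -486080219324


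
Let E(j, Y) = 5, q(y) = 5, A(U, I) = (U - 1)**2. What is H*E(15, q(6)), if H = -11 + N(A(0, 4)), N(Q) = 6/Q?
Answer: -25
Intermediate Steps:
A(U, I) = (-1 + U)**2
H = -5 (H = -11 + 6/((-1 + 0)**2) = -11 + 6/((-1)**2) = -11 + 6/1 = -11 + 6*1 = -11 + 6 = -5)
H*E(15, q(6)) = -5*5 = -25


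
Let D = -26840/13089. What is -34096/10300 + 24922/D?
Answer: -84020423351/6911300 ≈ -12157.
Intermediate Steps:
D = -26840/13089 (D = -26840*1/13089 = -26840/13089 ≈ -2.0506)
-34096/10300 + 24922/D = -34096/10300 + 24922/(-26840/13089) = -34096*1/10300 + 24922*(-13089/26840) = -8524/2575 - 163102029/13420 = -84020423351/6911300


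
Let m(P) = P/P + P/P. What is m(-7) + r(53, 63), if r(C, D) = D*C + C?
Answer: 3394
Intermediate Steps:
r(C, D) = C + C*D (r(C, D) = C*D + C = C + C*D)
m(P) = 2 (m(P) = 1 + 1 = 2)
m(-7) + r(53, 63) = 2 + 53*(1 + 63) = 2 + 53*64 = 2 + 3392 = 3394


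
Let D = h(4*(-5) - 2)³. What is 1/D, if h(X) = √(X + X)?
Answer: I*√11/968 ≈ 0.0034263*I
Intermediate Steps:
h(X) = √2*√X (h(X) = √(2*X) = √2*√X)
D = -88*I*√11 (D = (√2*√(4*(-5) - 2))³ = (√2*√(-20 - 2))³ = (√2*√(-22))³ = (√2*(I*√22))³ = (2*I*√11)³ = -88*I*√11 ≈ -291.86*I)
1/D = 1/(-88*I*√11) = I*√11/968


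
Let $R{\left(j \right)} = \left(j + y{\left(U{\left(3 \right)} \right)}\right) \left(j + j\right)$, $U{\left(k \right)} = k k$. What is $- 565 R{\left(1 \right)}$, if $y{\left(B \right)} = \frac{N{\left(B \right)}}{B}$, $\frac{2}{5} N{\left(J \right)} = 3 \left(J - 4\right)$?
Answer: $- \frac{17515}{3} \approx -5838.3$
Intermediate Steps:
$U{\left(k \right)} = k^{2}$
$N{\left(J \right)} = -30 + \frac{15 J}{2}$ ($N{\left(J \right)} = \frac{5 \cdot 3 \left(J - 4\right)}{2} = \frac{5 \cdot 3 \left(-4 + J\right)}{2} = \frac{5 \left(-12 + 3 J\right)}{2} = -30 + \frac{15 J}{2}$)
$y{\left(B \right)} = \frac{-30 + \frac{15 B}{2}}{B}$
$R{\left(j \right)} = 2 j \left(\frac{25}{6} + j\right)$ ($R{\left(j \right)} = \left(j + \left(\frac{15}{2} - \frac{30}{3^{2}}\right)\right) \left(j + j\right) = \left(j + \left(\frac{15}{2} - \frac{30}{9}\right)\right) 2 j = \left(j + \left(\frac{15}{2} - \frac{10}{3}\right)\right) 2 j = \left(j + \frac{25}{6}\right) 2 j = \left(\frac{25}{6} + j\right) 2 j = 2 j \left(\frac{25}{6} + j\right)$)
$- 565 R{\left(1 \right)} = - 565 \cdot \frac{1}{3} \cdot 1 \left(25 + 6 \cdot 1\right) = - 565 \cdot \frac{1}{3} \cdot 1 \left(25 + 6\right) = - 565 \cdot \frac{1}{3} \cdot 1 \cdot 31 = \left(-565\right) \frac{31}{3} = - \frac{17515}{3}$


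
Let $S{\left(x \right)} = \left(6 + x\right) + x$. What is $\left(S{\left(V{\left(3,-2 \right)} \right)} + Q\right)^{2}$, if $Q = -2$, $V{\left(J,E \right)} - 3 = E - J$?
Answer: $0$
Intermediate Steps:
$V{\left(J,E \right)} = 3 + E - J$ ($V{\left(J,E \right)} = 3 + \left(E - J\right) = 3 + E - J$)
$S{\left(x \right)} = 6 + 2 x$
$\left(S{\left(V{\left(3,-2 \right)} \right)} + Q\right)^{2} = \left(\left(6 + 2 \left(3 - 2 - 3\right)\right) - 2\right)^{2} = \left(\left(6 + 2 \left(-2\right)\right) - 2\right)^{2} = \left(\left(6 - 4\right) - 2\right)^{2} = \left(2 - 2\right)^{2} = 0^{2} = 0$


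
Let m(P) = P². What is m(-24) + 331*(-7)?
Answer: -1741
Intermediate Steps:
m(-24) + 331*(-7) = (-24)² + 331*(-7) = 576 - 2317 = -1741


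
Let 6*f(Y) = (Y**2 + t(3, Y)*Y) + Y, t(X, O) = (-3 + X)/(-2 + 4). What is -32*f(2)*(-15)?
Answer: 480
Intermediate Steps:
t(X, O) = -3/2 + X/2 (t(X, O) = (-3 + X)/2 = (-3 + X)*(1/2) = -3/2 + X/2)
f(Y) = Y/6 + Y**2/6 (f(Y) = ((Y**2 + (-3/2 + (1/2)*3)*Y) + Y)/6 = ((Y**2 + (-3/2 + 3/2)*Y) + Y)/6 = ((Y**2 + 0*Y) + Y)/6 = ((Y**2 + 0) + Y)/6 = (Y**2 + Y)/6 = (Y + Y**2)/6 = Y/6 + Y**2/6)
-32*f(2)*(-15) = -16*2*(1 + 2)/3*(-15) = -16*2*3/3*(-15) = -32*1*(-15) = -32*(-15) = 480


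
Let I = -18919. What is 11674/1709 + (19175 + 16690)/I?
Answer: 159567121/32332571 ≈ 4.9352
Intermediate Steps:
11674/1709 + (19175 + 16690)/I = 11674/1709 + (19175 + 16690)/(-18919) = 11674*(1/1709) + 35865*(-1/18919) = 11674/1709 - 35865/18919 = 159567121/32332571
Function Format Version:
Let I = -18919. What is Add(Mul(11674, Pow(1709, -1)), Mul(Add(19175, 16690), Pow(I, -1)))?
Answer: Rational(159567121, 32332571) ≈ 4.9352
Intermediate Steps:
Add(Mul(11674, Pow(1709, -1)), Mul(Add(19175, 16690), Pow(I, -1))) = Add(Mul(11674, Pow(1709, -1)), Mul(Add(19175, 16690), Pow(-18919, -1))) = Add(Mul(11674, Rational(1, 1709)), Mul(35865, Rational(-1, 18919))) = Add(Rational(11674, 1709), Rational(-35865, 18919)) = Rational(159567121, 32332571)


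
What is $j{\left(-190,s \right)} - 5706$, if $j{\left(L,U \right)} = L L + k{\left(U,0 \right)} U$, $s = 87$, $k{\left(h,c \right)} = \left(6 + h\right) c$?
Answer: $30394$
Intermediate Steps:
$k{\left(h,c \right)} = c \left(6 + h\right)$
$j{\left(L,U \right)} = L^{2}$ ($j{\left(L,U \right)} = L L + 0 \left(6 + U\right) U = L^{2} + 0 U = L^{2} + 0 = L^{2}$)
$j{\left(-190,s \right)} - 5706 = \left(-190\right)^{2} - 5706 = 36100 - 5706 = 30394$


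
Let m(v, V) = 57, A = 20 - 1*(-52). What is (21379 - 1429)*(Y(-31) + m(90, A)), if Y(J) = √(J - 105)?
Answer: 1137150 + 39900*I*√34 ≈ 1.1372e+6 + 2.3266e+5*I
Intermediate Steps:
A = 72 (A = 20 + 52 = 72)
Y(J) = √(-105 + J)
(21379 - 1429)*(Y(-31) + m(90, A)) = (21379 - 1429)*(√(-105 - 31) + 57) = 19950*(√(-136) + 57) = 19950*(2*I*√34 + 57) = 19950*(57 + 2*I*√34) = 1137150 + 39900*I*√34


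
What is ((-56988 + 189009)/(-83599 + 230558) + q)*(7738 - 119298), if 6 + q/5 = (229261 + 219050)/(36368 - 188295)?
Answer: 109236241631926080/22327039993 ≈ 4.8926e+6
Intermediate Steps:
q = -6799365/151927 (q = -30 + 5*((229261 + 219050)/(36368 - 188295)) = -30 + 5*(448311/(-151927)) = -30 + 5*(448311*(-1/151927)) = -30 + 5*(-448311/151927) = -30 - 2241555/151927 = -6799365/151927 ≈ -44.754)
((-56988 + 189009)/(-83599 + 230558) + q)*(7738 - 119298) = ((-56988 + 189009)/(-83599 + 230558) - 6799365/151927)*(7738 - 119298) = (132021/146959 - 6799365/151927)*(-111560) = -979170326568/22327039993*(-111560) = 109236241631926080/22327039993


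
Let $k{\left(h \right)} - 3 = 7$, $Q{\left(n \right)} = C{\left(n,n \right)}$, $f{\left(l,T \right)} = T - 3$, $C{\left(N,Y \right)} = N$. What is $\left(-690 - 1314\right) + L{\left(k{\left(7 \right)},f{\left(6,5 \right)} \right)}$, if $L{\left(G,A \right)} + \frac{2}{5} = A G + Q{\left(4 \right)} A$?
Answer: $- \frac{9882}{5} \approx -1976.4$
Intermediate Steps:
$f{\left(l,T \right)} = -3 + T$
$Q{\left(n \right)} = n$
$k{\left(h \right)} = 10$ ($k{\left(h \right)} = 3 + 7 = 10$)
$L{\left(G,A \right)} = - \frac{2}{5} + 4 A + A G$ ($L{\left(G,A \right)} = - \frac{2}{5} + \left(A G + 4 A\right) = - \frac{2}{5} + \left(4 A + A G\right) = - \frac{2}{5} + 4 A + A G$)
$\left(-690 - 1314\right) + L{\left(k{\left(7 \right)},f{\left(6,5 \right)} \right)} = \left(-690 - 1314\right) + \left(- \frac{2}{5} + 4 \left(-3 + 5\right) + \left(-3 + 5\right) 10\right) = -2004 + \left(- \frac{2}{5} + 4 \cdot 2 + 2 \cdot 10\right) = -2004 + \left(- \frac{2}{5} + 8 + 20\right) = -2004 + \frac{138}{5} = - \frac{9882}{5}$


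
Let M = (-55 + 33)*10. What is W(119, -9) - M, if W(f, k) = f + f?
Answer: 458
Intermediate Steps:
W(f, k) = 2*f
M = -220 (M = -22*10 = -220)
W(119, -9) - M = 2*119 - 1*(-220) = 238 + 220 = 458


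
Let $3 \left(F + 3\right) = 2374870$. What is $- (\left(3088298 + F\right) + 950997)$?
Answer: $- \frac{14492746}{3} \approx -4.8309 \cdot 10^{6}$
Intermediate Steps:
$F = \frac{2374861}{3}$ ($F = -3 + \frac{1}{3} \cdot 2374870 = -3 + \frac{2374870}{3} = \frac{2374861}{3} \approx 7.9162 \cdot 10^{5}$)
$- (\left(3088298 + F\right) + 950997) = - (\left(3088298 + \frac{2374861}{3}\right) + 950997) = - (\frac{11639755}{3} + 950997) = \left(-1\right) \frac{14492746}{3} = - \frac{14492746}{3}$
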